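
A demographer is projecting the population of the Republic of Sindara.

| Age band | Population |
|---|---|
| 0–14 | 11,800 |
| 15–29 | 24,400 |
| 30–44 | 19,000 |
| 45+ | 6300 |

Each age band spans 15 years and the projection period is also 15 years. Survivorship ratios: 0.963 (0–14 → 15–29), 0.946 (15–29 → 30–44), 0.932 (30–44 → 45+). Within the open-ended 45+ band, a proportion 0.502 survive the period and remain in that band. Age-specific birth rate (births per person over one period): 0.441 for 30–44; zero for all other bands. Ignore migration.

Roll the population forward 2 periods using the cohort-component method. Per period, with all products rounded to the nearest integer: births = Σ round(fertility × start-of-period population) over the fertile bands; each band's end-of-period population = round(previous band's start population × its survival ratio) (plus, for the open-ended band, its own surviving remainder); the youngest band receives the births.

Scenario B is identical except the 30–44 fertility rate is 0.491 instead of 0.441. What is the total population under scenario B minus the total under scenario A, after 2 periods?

[period 1]
Births: 19000 * 0.441 = 8379
15–29: 11800 * 0.963 = 11363
30–44: 24400 * 0.946 = 23082
45+: 19000 * 0.932 + 6300 * 0.502 = 17708 + 3163 = 20871
Population now: 0–14=8379, 15–29=11363, 30–44=23082, 45+=20871
[period 2]
Births: 23082 * 0.441 = 10179
15–29: 8379 * 0.963 = 8069
30–44: 11363 * 0.946 = 10749
45+: 23082 * 0.932 + 20871 * 0.502 = 21512 + 10477 = 31989
Population now: 0–14=10179, 15–29=8069, 30–44=10749, 45+=31989
Scenario A total after 2 periods: 60986
Scenario B projection —
[period 1]
Births: 19000 * 0.491 = 9329
15–29: 11800 * 0.963 = 11363
30–44: 24400 * 0.946 = 23082
45+: 19000 * 0.932 + 6300 * 0.502 = 17708 + 3163 = 20871
Population now: 0–14=9329, 15–29=11363, 30–44=23082, 45+=20871
[period 2]
Births: 23082 * 0.491 = 11333
15–29: 9329 * 0.963 = 8984
30–44: 11363 * 0.946 = 10749
45+: 23082 * 0.932 + 20871 * 0.502 = 21512 + 10477 = 31989
Population now: 0–14=11333, 15–29=8984, 30–44=10749, 45+=31989
Scenario B total after 2 periods: 63055
Difference B − A = 63055 − 60986 = 2069

2069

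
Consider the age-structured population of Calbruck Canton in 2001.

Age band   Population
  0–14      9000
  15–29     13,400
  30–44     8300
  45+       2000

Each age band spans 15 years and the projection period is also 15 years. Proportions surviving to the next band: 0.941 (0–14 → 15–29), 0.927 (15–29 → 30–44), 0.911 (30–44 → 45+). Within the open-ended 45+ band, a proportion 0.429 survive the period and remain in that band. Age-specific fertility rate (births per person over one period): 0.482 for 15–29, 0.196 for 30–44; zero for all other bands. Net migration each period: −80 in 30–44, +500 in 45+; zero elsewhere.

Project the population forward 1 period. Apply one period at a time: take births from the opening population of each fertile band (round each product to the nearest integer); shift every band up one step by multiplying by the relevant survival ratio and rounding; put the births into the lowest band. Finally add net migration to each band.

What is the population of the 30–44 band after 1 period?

12342

Numbering the groups 1..4 from youngest to oldest:
Period 1.
Births: 13400 * 0.482 = 6459, 8300 * 0.196 = 1627 → total 8086
Group 2: 9000 * 0.941 = 8469
Group 3: 13400 * 0.927 = 12422
Group 4: 8300 * 0.911 + 2000 * 0.429 = 7561 + 858 = 8419
Net migration: Group 3 − 80 → 12342; Group 4 + 500 → 8919
Population now: 0–14=8086, 15–29=8469, 30–44=12342, 45+=8919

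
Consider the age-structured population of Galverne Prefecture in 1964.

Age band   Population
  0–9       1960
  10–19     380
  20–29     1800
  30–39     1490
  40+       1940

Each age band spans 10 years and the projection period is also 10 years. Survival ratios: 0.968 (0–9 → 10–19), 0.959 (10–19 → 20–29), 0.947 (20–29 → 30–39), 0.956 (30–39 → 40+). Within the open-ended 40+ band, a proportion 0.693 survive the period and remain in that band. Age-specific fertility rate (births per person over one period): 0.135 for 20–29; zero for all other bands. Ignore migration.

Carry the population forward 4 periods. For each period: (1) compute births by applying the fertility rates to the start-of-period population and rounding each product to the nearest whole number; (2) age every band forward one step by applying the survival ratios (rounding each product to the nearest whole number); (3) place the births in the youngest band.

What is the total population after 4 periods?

4106

Period 1.
Births: 1800 × 0.135 = 243
10–19: 1960 × 0.968 = 1897
20–29: 380 × 0.959 = 364
30–39: 1800 × 0.947 = 1705
40+: 1490 × 0.956 + 1940 × 0.693 = 1424 + 1344 = 2768
End of period: [243, 1897, 364, 1705, 2768]
Period 2.
Births: 364 × 0.135 = 49
10–19: 243 × 0.968 = 235
20–29: 1897 × 0.959 = 1819
30–39: 364 × 0.947 = 345
40+: 1705 × 0.956 + 2768 × 0.693 = 1630 + 1918 = 3548
End of period: [49, 235, 1819, 345, 3548]
Period 3.
Births: 1819 × 0.135 = 246
10–19: 49 × 0.968 = 47
20–29: 235 × 0.959 = 225
30–39: 1819 × 0.947 = 1723
40+: 345 × 0.956 + 3548 × 0.693 = 330 + 2459 = 2789
End of period: [246, 47, 225, 1723, 2789]
Period 4.
Births: 225 × 0.135 = 30
10–19: 246 × 0.968 = 238
20–29: 47 × 0.959 = 45
30–39: 225 × 0.947 = 213
40+: 1723 × 0.956 + 2789 × 0.693 = 1647 + 1933 = 3580
End of period: [30, 238, 45, 213, 3580]
Total after period 4: 30 + 238 + 45 + 213 + 3580 = 4106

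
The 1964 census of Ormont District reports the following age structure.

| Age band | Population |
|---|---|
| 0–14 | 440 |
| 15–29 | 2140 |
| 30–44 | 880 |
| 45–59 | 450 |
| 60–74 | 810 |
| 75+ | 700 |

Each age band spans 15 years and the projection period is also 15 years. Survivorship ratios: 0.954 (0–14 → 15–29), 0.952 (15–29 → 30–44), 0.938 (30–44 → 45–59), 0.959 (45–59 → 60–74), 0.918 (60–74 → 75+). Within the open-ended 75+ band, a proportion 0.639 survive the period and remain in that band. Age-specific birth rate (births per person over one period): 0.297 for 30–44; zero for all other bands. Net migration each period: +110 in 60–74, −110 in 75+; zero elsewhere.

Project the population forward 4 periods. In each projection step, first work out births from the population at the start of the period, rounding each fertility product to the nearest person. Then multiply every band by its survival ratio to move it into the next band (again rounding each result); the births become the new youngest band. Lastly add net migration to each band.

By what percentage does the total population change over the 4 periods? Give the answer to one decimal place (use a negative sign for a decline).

Let band 1 be 0–14 through band 6 = 75+.
[period 1]
Births: 880 × 0.297 = 261
Band 2: 440 × 0.954 = 420
Band 3: 2140 × 0.952 = 2037
Band 4: 880 × 0.938 = 825
Band 5: 450 × 0.959 = 432
Band 6: 810 × 0.918 + 700 × 0.639 = 744 + 447 = 1191
Net migration: Band 5 + 110 → 542; Band 6 − 110 → 1081
Population now: 0–14=261, 15–29=420, 30–44=2037, 45–59=825, 60–74=542, 75+=1081
[period 2]
Births: 2037 × 0.297 = 605
Band 2: 261 × 0.954 = 249
Band 3: 420 × 0.952 = 400
Band 4: 2037 × 0.938 = 1911
Band 5: 825 × 0.959 = 791
Band 6: 542 × 0.918 + 1081 × 0.639 = 498 + 691 = 1189
Net migration: Band 5 + 110 → 901; Band 6 − 110 → 1079
Population now: 0–14=605, 15–29=249, 30–44=400, 45–59=1911, 60–74=901, 75+=1079
[period 3]
Births: 400 × 0.297 = 119
Band 2: 605 × 0.954 = 577
Band 3: 249 × 0.952 = 237
Band 4: 400 × 0.938 = 375
Band 5: 1911 × 0.959 = 1833
Band 6: 901 × 0.918 + 1079 × 0.639 = 827 + 689 = 1516
Net migration: Band 5 + 110 → 1943; Band 6 − 110 → 1406
Population now: 0–14=119, 15–29=577, 30–44=237, 45–59=375, 60–74=1943, 75+=1406
[period 4]
Births: 237 × 0.297 = 70
Band 2: 119 × 0.954 = 114
Band 3: 577 × 0.952 = 549
Band 4: 237 × 0.938 = 222
Band 5: 375 × 0.959 = 360
Band 6: 1943 × 0.918 + 1406 × 0.639 = 1784 + 898 = 2682
Net migration: Band 5 + 110 → 470; Band 6 − 110 → 2572
Population now: 0–14=70, 15–29=114, 30–44=549, 45–59=222, 60–74=470, 75+=2572
Total: 5420 → 3997; change = -1423; percentage change = -26.3%

-26.3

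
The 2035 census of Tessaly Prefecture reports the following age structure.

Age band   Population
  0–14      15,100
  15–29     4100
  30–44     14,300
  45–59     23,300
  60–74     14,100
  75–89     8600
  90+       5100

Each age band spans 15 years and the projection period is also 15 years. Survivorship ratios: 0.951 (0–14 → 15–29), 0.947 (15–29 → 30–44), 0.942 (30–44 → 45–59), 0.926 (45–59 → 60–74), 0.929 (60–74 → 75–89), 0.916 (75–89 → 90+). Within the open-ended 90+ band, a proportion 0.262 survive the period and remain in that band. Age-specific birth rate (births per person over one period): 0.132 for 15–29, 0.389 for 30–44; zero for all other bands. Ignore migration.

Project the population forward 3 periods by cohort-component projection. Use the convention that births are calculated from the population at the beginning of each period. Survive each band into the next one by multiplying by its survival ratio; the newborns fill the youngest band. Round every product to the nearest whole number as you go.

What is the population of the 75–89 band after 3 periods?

11588

Numbering the groups 1..7 from youngest to oldest:
Period 1:
Births: 4100 * 0.132 = 541  |  14300 * 0.389 = 5563 → total 6104
Group 2: 15100 * 0.951 = 14360
Group 3: 4100 * 0.947 = 3883
Group 4: 14300 * 0.942 = 13471
Group 5: 23300 * 0.926 = 21576
Group 6: 14100 * 0.929 = 13099
Group 7: 8600 * 0.916 + 5100 * 0.262 = 7878 + 1336 = 9214
Giving 6104 / 14360 / 3883 / 13471 / 21576 / 13099 / 9214.
Period 2:
Births: 14360 * 0.132 = 1896  |  3883 * 0.389 = 1510 → total 3406
Group 2: 6104 * 0.951 = 5805
Group 3: 14360 * 0.947 = 13599
Group 4: 3883 * 0.942 = 3658
Group 5: 13471 * 0.926 = 12474
Group 6: 21576 * 0.929 = 20044
Group 7: 13099 * 0.916 + 9214 * 0.262 = 11999 + 2414 = 14413
Giving 3406 / 5805 / 13599 / 3658 / 12474 / 20044 / 14413.
Period 3:
Births: 5805 * 0.132 = 766  |  13599 * 0.389 = 5290 → total 6056
Group 2: 3406 * 0.951 = 3239
Group 3: 5805 * 0.947 = 5497
Group 4: 13599 * 0.942 = 12810
Group 5: 3658 * 0.926 = 3387
Group 6: 12474 * 0.929 = 11588
Group 7: 20044 * 0.916 + 14413 * 0.262 = 18360 + 3776 = 22136
Giving 6056 / 3239 / 5497 / 12810 / 3387 / 11588 / 22136.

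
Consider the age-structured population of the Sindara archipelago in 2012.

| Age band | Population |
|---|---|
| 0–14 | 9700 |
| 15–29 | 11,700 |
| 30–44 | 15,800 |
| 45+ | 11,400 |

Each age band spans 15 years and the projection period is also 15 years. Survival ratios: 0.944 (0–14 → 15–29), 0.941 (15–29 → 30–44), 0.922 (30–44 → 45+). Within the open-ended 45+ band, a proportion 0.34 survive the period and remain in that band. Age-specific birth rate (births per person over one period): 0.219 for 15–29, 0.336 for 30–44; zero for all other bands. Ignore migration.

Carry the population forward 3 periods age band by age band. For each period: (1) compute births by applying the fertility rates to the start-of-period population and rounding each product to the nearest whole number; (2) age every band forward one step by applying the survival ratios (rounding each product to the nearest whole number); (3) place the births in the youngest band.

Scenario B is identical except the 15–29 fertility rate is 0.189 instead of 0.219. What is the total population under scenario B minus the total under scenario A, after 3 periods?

-856

[period 1]
Births: 11700 * 0.219 = 2562 ; 15800 * 0.336 = 5309 → total 7871
15–29: 9700 * 0.944 = 9157
30–44: 11700 * 0.941 = 11010
45+: 15800 * 0.922 + 11400 * 0.34 = 14568 + 3876 = 18444
Population now: 0–14=7871, 15–29=9157, 30–44=11010, 45+=18444
[period 2]
Births: 9157 * 0.219 = 2005 ; 11010 * 0.336 = 3699 → total 5704
15–29: 7871 * 0.944 = 7430
30–44: 9157 * 0.941 = 8617
45+: 11010 * 0.922 + 18444 * 0.34 = 10151 + 6271 = 16422
Population now: 0–14=5704, 15–29=7430, 30–44=8617, 45+=16422
[period 3]
Births: 7430 * 0.219 = 1627 ; 8617 * 0.336 = 2895 → total 4522
15–29: 5704 * 0.944 = 5385
30–44: 7430 * 0.941 = 6992
45+: 8617 * 0.922 + 16422 * 0.34 = 7945 + 5583 = 13528
Population now: 0–14=4522, 15–29=5385, 30–44=6992, 45+=13528
Scenario A total after 3 periods: 30427
Scenario B projection —
[period 1]
Births: 11700 * 0.189 = 2211 ; 15800 * 0.336 = 5309 → total 7520
15–29: 9700 * 0.944 = 9157
30–44: 11700 * 0.941 = 11010
45+: 15800 * 0.922 + 11400 * 0.34 = 14568 + 3876 = 18444
Population now: 0–14=7520, 15–29=9157, 30–44=11010, 45+=18444
[period 2]
Births: 9157 * 0.189 = 1731 ; 11010 * 0.336 = 3699 → total 5430
15–29: 7520 * 0.944 = 7099
30–44: 9157 * 0.941 = 8617
45+: 11010 * 0.922 + 18444 * 0.34 = 10151 + 6271 = 16422
Population now: 0–14=5430, 15–29=7099, 30–44=8617, 45+=16422
[period 3]
Births: 7099 * 0.189 = 1342 ; 8617 * 0.336 = 2895 → total 4237
15–29: 5430 * 0.944 = 5126
30–44: 7099 * 0.941 = 6680
45+: 8617 * 0.922 + 16422 * 0.34 = 7945 + 5583 = 13528
Population now: 0–14=4237, 15–29=5126, 30–44=6680, 45+=13528
Scenario B total after 3 periods: 29571
Difference B − A = 29571 − 30427 = -856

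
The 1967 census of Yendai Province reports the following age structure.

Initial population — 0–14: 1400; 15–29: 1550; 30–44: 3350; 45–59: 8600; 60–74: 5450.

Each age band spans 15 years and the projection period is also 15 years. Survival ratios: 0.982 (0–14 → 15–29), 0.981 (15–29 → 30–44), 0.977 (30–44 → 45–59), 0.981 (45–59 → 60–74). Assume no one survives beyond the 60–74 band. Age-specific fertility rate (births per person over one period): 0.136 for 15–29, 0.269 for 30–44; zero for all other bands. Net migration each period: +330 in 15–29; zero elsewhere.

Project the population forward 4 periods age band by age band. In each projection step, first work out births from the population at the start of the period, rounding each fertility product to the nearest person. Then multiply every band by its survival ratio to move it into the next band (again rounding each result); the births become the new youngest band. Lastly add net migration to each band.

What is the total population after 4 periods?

— Period 1 —
Births: 1550 * 0.136 = 211, 3350 * 0.269 = 901 ⇒ total 1112
15–29: 1400 * 0.982 = 1375
30–44: 1550 * 0.981 = 1521
45–59: 3350 * 0.977 = 3273
60–74: 8600 * 0.981 = 8437
Net migration: 15–29 + 330 → 1705
→ [1112, 1705, 1521, 3273, 8437]
— Period 2 —
Births: 1705 * 0.136 = 232, 1521 * 0.269 = 409 ⇒ total 641
15–29: 1112 * 0.982 = 1092
30–44: 1705 * 0.981 = 1673
45–59: 1521 * 0.977 = 1486
60–74: 3273 * 0.981 = 3211
Net migration: 15–29 + 330 → 1422
→ [641, 1422, 1673, 1486, 3211]
— Period 3 —
Births: 1422 * 0.136 = 193, 1673 * 0.269 = 450 ⇒ total 643
15–29: 641 * 0.982 = 629
30–44: 1422 * 0.981 = 1395
45–59: 1673 * 0.977 = 1635
60–74: 1486 * 0.981 = 1458
Net migration: 15–29 + 330 → 959
→ [643, 959, 1395, 1635, 1458]
— Period 4 —
Births: 959 * 0.136 = 130, 1395 * 0.269 = 375 ⇒ total 505
15–29: 643 * 0.982 = 631
30–44: 959 * 0.981 = 941
45–59: 1395 * 0.977 = 1363
60–74: 1635 * 0.981 = 1604
Net migration: 15–29 + 330 → 961
→ [505, 961, 941, 1363, 1604]
Total after period 4: 505 + 961 + 941 + 1363 + 1604 = 5374

5374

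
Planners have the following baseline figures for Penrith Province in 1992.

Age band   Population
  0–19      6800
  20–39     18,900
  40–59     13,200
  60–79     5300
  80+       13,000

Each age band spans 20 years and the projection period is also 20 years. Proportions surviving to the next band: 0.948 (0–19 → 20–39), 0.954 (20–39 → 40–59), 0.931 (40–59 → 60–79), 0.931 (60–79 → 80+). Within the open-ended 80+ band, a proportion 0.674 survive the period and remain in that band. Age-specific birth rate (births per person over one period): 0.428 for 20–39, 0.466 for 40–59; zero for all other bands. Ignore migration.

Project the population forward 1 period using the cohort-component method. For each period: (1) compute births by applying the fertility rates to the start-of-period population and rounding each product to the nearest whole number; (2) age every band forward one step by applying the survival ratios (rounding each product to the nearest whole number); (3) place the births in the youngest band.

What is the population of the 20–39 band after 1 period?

6446

Period 1.
Births: 18900 * 0.428 = 8089  |  13200 * 0.466 = 6151 → 14240
20–39: 6800 * 0.948 = 6446
40–59: 18900 * 0.954 = 18031
60–79: 13200 * 0.931 = 12289
80+: 5300 * 0.931 + 13000 * 0.674 = 4934 + 8762 = 13696
Giving 14240 / 6446 / 18031 / 12289 / 13696.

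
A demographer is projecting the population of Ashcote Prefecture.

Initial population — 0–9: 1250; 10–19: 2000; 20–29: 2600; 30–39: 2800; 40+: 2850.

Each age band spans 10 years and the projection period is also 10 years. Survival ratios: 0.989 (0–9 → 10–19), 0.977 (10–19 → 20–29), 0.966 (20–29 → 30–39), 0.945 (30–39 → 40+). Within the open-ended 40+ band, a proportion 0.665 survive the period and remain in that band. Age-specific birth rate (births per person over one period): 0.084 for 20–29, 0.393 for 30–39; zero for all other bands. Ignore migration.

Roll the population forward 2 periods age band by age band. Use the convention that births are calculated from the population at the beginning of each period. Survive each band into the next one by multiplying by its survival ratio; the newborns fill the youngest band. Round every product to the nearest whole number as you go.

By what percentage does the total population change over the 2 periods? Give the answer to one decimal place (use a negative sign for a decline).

-4.8

— Period 1 —
Births: 2600 × 0.084 = 218, 2800 × 0.393 = 1100 ⇒ total 1318
10–19: 1250 × 0.989 = 1236
20–29: 2000 × 0.977 = 1954
30–39: 2600 × 0.966 = 2512
40+: 2800 × 0.945 + 2850 × 0.665 = 2646 + 1895 = 4541
→ [1318, 1236, 1954, 2512, 4541]
— Period 2 —
Births: 1954 × 0.084 = 164, 2512 × 0.393 = 987 ⇒ total 1151
10–19: 1318 × 0.989 = 1304
20–29: 1236 × 0.977 = 1208
30–39: 1954 × 0.966 = 1888
40+: 2512 × 0.945 + 4541 × 0.665 = 2374 + 3020 = 5394
→ [1151, 1304, 1208, 1888, 5394]
Total: 11500 → 10945; change = -555; percentage change = -4.8%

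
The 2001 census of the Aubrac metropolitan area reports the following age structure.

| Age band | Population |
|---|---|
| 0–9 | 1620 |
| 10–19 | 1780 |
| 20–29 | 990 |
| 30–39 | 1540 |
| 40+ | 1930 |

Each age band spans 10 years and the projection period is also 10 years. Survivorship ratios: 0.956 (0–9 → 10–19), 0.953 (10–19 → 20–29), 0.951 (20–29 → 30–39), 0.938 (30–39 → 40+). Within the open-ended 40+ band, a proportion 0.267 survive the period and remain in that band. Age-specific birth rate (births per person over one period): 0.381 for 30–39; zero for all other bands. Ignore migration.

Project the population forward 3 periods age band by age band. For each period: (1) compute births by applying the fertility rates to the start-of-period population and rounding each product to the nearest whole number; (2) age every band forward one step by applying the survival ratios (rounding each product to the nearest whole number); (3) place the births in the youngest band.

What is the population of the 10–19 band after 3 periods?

343

After projecting period 1:
Births: 1540 × 0.381 = 587
10–19: 1620 × 0.956 = 1549
20–29: 1780 × 0.953 = 1696
30–39: 990 × 0.951 = 941
40+: 1540 × 0.938 + 1930 × 0.267 = 1445 + 515 = 1960
→ [587, 1549, 1696, 941, 1960]
After projecting period 2:
Births: 941 × 0.381 = 359
10–19: 587 × 0.956 = 561
20–29: 1549 × 0.953 = 1476
30–39: 1696 × 0.951 = 1613
40+: 941 × 0.938 + 1960 × 0.267 = 883 + 523 = 1406
→ [359, 561, 1476, 1613, 1406]
After projecting period 3:
Births: 1613 × 0.381 = 615
10–19: 359 × 0.956 = 343
20–29: 561 × 0.953 = 535
30–39: 1476 × 0.951 = 1404
40+: 1613 × 0.938 + 1406 × 0.267 = 1513 + 375 = 1888
→ [615, 343, 535, 1404, 1888]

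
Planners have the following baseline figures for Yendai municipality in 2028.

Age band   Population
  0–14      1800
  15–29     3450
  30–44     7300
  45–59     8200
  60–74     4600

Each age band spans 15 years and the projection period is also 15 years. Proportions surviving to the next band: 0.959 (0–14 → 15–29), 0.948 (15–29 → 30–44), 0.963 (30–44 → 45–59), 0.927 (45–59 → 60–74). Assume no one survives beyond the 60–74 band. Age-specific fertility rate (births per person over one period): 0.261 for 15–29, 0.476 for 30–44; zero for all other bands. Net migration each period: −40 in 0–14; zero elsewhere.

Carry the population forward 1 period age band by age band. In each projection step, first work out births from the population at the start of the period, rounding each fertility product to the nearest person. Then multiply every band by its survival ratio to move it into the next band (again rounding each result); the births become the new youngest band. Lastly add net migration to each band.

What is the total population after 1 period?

Let group 1 be 0–14 through group 5 = 60–74.
After projecting period 1:
Births: 3450 × 0.261 = 900, 7300 × 0.476 = 3475 — total 4375
Group 2: 1800 × 0.959 = 1726
Group 3: 3450 × 0.948 = 3271
Group 4: 7300 × 0.963 = 7030
Group 5: 8200 × 0.927 = 7601
Net migration: Group 1 − 40 → 4335
End of period: [4335, 1726, 3271, 7030, 7601]
Total after period 1: 4335 + 1726 + 3271 + 7030 + 7601 = 23963

23963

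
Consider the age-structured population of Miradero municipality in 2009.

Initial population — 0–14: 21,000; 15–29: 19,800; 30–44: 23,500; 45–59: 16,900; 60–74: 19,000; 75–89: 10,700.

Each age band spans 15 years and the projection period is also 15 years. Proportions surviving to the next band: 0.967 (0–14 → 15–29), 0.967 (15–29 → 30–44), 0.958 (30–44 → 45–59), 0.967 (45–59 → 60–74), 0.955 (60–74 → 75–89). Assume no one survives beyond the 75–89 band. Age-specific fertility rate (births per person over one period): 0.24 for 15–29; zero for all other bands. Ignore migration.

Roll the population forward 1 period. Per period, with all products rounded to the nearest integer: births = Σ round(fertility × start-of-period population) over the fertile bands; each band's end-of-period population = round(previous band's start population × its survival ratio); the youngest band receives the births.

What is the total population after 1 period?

101206

Let group 1 be 0–14 through group 6 = 75–89.
[period 1]
Births: 19800 × 0.24 = 4752
Group 2: 21000 × 0.967 = 20307
Group 3: 19800 × 0.967 = 19147
Group 4: 23500 × 0.958 = 22513
Group 5: 16900 × 0.967 = 16342
Group 6: 19000 × 0.955 = 18145
Population now: 0–14=4752, 15–29=20307, 30–44=19147, 45–59=22513, 60–74=16342, 75–89=18145
Total after period 1: 4752 + 20307 + 19147 + 22513 + 16342 + 18145 = 101206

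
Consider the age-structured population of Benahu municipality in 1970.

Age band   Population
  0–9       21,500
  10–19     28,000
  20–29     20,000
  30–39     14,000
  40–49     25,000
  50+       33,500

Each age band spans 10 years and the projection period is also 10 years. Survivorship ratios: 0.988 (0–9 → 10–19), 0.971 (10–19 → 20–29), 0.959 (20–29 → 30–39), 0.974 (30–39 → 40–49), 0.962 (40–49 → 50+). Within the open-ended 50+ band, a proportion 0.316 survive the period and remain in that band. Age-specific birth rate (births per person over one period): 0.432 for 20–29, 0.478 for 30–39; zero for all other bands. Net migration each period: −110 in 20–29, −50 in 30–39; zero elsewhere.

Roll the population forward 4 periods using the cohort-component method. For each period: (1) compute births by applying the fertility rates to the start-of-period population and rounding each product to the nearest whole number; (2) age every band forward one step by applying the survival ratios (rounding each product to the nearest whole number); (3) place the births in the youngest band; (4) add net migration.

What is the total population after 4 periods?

121987

Let band 1 be 0–9 through band 6 = 50+.
[period 1]
Births: 20000 * 0.432 = 8640  |  14000 * 0.478 = 6692 → total 15332
Band 2: 21500 * 0.988 = 21242
Band 3: 28000 * 0.971 = 27188
Band 4: 20000 * 0.959 = 19180
Band 5: 14000 * 0.974 = 13636
Band 6: 25000 * 0.962 + 33500 * 0.316 = 24050 + 10586 = 34636
Net migration: Band 3 − 110 → 27078; Band 4 − 50 → 19130
Population now: 0–9=15332, 10–19=21242, 20–29=27078, 30–39=19130, 40–49=13636, 50+=34636
[period 2]
Births: 27078 * 0.432 = 11698  |  19130 * 0.478 = 9144 → total 20842
Band 2: 15332 * 0.988 = 15148
Band 3: 21242 * 0.971 = 20626
Band 4: 27078 * 0.959 = 25968
Band 5: 19130 * 0.974 = 18633
Band 6: 13636 * 0.962 + 34636 * 0.316 = 13118 + 10945 = 24063
Net migration: Band 3 − 110 → 20516; Band 4 − 50 → 25918
Population now: 0–9=20842, 10–19=15148, 20–29=20516, 30–39=25918, 40–49=18633, 50+=24063
[period 3]
Births: 20516 * 0.432 = 8863  |  25918 * 0.478 = 12389 → total 21252
Band 2: 20842 * 0.988 = 20592
Band 3: 15148 * 0.971 = 14709
Band 4: 20516 * 0.959 = 19675
Band 5: 25918 * 0.974 = 25244
Band 6: 18633 * 0.962 + 24063 * 0.316 = 17925 + 7604 = 25529
Net migration: Band 3 − 110 → 14599; Band 4 − 50 → 19625
Population now: 0–9=21252, 10–19=20592, 20–29=14599, 30–39=19625, 40–49=25244, 50+=25529
[period 4]
Births: 14599 * 0.432 = 6307  |  19625 * 0.478 = 9381 → total 15688
Band 2: 21252 * 0.988 = 20997
Band 3: 20592 * 0.971 = 19995
Band 4: 14599 * 0.959 = 14000
Band 5: 19625 * 0.974 = 19115
Band 6: 25244 * 0.962 + 25529 * 0.316 = 24285 + 8067 = 32352
Net migration: Band 3 − 110 → 19885; Band 4 − 50 → 13950
Population now: 0–9=15688, 10–19=20997, 20–29=19885, 30–39=13950, 40–49=19115, 50+=32352
Total after period 4: 15688 + 20997 + 19885 + 13950 + 19115 + 32352 = 121987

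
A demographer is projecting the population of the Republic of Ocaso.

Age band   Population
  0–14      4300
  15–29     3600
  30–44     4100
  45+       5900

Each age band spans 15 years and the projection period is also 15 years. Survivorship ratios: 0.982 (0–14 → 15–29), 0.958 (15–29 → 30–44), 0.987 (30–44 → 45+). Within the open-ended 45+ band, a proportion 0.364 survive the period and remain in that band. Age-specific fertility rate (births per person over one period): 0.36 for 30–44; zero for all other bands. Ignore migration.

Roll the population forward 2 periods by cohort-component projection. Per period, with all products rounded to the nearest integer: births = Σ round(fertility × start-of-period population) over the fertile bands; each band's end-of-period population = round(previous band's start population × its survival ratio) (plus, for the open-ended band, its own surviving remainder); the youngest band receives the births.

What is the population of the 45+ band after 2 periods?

5659

Numbering the bands 1..4 from youngest to oldest:
[period 1]
Births: 4100 × 0.36 = 1476
Band 2: 4300 × 0.982 = 4223
Band 3: 3600 × 0.958 = 3449
Band 4: 4100 × 0.987 + 5900 × 0.364 = 4047 + 2148 = 6195
End of period: [1476, 4223, 3449, 6195]
[period 2]
Births: 3449 × 0.36 = 1242
Band 2: 1476 × 0.982 = 1449
Band 3: 4223 × 0.958 = 4046
Band 4: 3449 × 0.987 + 6195 × 0.364 = 3404 + 2255 = 5659
End of period: [1242, 1449, 4046, 5659]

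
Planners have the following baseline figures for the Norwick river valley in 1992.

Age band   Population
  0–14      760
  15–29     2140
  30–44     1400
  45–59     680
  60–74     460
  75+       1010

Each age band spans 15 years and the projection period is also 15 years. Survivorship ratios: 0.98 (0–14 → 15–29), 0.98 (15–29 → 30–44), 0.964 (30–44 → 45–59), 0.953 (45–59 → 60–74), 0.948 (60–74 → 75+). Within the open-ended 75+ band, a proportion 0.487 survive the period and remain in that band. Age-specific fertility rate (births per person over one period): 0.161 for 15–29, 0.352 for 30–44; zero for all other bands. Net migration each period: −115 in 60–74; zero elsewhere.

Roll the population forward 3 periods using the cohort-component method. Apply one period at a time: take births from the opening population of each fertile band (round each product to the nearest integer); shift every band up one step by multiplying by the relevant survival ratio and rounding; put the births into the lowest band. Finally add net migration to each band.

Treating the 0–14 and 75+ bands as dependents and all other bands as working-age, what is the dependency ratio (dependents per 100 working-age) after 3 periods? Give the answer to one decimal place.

47.2

Let band 1 be 0–14 through band 6 = 75+.
Period 1.
Births: 2140 * 0.161 = 345  |  1400 * 0.352 = 493 — total 838
Band 2: 760 * 0.98 = 745
Band 3: 2140 * 0.98 = 2097
Band 4: 1400 * 0.964 = 1350
Band 5: 680 * 0.953 = 648
Band 6: 460 * 0.948 + 1010 * 0.487 = 436 + 492 = 928
Net migration: Band 5 − 115 → 533
→ [838, 745, 2097, 1350, 533, 928]
Period 2.
Births: 745 * 0.161 = 120  |  2097 * 0.352 = 738 — total 858
Band 2: 838 * 0.98 = 821
Band 3: 745 * 0.98 = 730
Band 4: 2097 * 0.964 = 2022
Band 5: 1350 * 0.953 = 1287
Band 6: 533 * 0.948 + 928 * 0.487 = 505 + 452 = 957
Net migration: Band 5 − 115 → 1172
→ [858, 821, 730, 2022, 1172, 957]
Period 3.
Births: 821 * 0.161 = 132  |  730 * 0.352 = 257 — total 389
Band 2: 858 * 0.98 = 841
Band 3: 821 * 0.98 = 805
Band 4: 730 * 0.964 = 704
Band 5: 2022 * 0.953 = 1927
Band 6: 1172 * 0.948 + 957 * 0.487 = 1111 + 466 = 1577
Net migration: Band 5 − 115 → 1812
→ [389, 841, 805, 704, 1812, 1577]
Dependents (band 0–14 + band 75+) = 389 + 1577 = 1966; working-age = 4162; ratio = 1966/4162 × 100 = 47.2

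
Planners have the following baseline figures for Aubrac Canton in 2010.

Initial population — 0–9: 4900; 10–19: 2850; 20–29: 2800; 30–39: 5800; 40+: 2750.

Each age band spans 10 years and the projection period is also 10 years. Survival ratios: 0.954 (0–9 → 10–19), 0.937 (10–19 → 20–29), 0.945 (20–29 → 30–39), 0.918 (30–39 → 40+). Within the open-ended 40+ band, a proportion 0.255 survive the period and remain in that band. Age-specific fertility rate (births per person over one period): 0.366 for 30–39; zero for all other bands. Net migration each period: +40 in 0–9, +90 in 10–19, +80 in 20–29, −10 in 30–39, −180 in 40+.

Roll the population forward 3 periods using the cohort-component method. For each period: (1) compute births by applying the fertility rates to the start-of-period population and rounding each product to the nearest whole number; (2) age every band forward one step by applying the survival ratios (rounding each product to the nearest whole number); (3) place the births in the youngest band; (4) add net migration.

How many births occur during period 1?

After projecting period 1:
Births: 5800 * 0.366 = 2123
10–19: 4900 * 0.954 = 4675
20–29: 2850 * 0.937 = 2670
30–39: 2800 * 0.945 = 2646
40+: 5800 * 0.918 + 2750 * 0.255 = 5324 + 701 = 6025
Net migration: 0–9 + 40 → 2163; 10–19 + 90 → 4765; 20–29 + 80 → 2750; 30–39 − 10 → 2636; 40+ − 180 → 5845
Giving 2163 / 4765 / 2750 / 2636 / 5845.

2123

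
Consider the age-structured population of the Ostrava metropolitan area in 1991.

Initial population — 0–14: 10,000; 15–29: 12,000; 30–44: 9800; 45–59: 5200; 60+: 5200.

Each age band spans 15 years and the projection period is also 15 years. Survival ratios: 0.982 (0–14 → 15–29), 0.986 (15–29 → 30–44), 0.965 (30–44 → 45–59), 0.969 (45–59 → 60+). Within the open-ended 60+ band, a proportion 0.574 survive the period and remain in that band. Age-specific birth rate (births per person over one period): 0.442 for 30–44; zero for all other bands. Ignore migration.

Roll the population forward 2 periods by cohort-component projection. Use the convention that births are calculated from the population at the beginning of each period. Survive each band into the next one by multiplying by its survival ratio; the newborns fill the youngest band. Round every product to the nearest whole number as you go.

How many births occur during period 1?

4332

— Period 1 —
Births: 9800 × 0.442 = 4332
15–29: 10000 × 0.982 = 9820
30–44: 12000 × 0.986 = 11832
45–59: 9800 × 0.965 = 9457
60+: 5200 × 0.969 + 5200 × 0.574 = 5039 + 2985 = 8024
End of period: [4332, 9820, 11832, 9457, 8024]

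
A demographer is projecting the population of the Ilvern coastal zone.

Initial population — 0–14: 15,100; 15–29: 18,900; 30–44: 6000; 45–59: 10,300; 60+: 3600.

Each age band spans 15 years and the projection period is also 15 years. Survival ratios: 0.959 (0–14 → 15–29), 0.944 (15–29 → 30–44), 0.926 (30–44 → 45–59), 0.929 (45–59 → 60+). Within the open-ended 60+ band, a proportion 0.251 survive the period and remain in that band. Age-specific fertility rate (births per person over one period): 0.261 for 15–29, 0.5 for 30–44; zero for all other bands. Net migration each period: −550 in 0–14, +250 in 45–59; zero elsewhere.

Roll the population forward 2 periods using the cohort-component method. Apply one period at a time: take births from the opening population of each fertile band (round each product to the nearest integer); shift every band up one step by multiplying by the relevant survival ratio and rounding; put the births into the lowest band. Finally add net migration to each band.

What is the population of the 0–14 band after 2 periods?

12151

Period 1:
Births: 18900 × 0.261 = 4933  |  6000 × 0.5 = 3000 → total 7933
15–29: 15100 × 0.959 = 14481
30–44: 18900 × 0.944 = 17842
45–59: 6000 × 0.926 = 5556
60+: 10300 × 0.929 + 3600 × 0.251 = 9569 + 904 = 10473
Net migration: 0–14 − 550 → 7383; 45–59 + 250 → 5806
Giving 7383 / 14481 / 17842 / 5806 / 10473.
Period 2:
Births: 14481 × 0.261 = 3780  |  17842 × 0.5 = 8921 → total 12701
15–29: 7383 × 0.959 = 7080
30–44: 14481 × 0.944 = 13670
45–59: 17842 × 0.926 = 16522
60+: 5806 × 0.929 + 10473 × 0.251 = 5394 + 2629 = 8023
Net migration: 0–14 − 550 → 12151; 45–59 + 250 → 16772
Giving 12151 / 7080 / 13670 / 16772 / 8023.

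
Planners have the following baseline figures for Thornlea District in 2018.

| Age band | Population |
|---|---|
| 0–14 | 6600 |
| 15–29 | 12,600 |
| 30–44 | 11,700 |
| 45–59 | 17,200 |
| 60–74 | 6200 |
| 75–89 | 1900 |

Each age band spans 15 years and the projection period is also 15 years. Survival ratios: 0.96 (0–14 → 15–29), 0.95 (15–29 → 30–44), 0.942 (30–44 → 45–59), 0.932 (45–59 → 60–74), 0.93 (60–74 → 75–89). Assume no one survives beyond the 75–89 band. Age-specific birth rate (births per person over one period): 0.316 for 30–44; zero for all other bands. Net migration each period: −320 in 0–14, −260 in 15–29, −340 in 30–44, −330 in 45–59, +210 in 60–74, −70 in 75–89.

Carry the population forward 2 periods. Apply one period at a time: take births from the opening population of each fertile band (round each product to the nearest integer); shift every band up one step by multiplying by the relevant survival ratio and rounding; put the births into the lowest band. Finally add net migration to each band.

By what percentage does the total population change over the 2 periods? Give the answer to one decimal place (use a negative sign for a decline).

Period 1.
Births: 11700 * 0.316 = 3697
15–29: 6600 * 0.96 = 6336
30–44: 12600 * 0.95 = 11970
45–59: 11700 * 0.942 = 11021
60–74: 17200 * 0.932 = 16030
75–89: 6200 * 0.93 = 5766
Net migration: 0–14 − 320 → 3377; 15–29 − 260 → 6076; 30–44 − 340 → 11630; 45–59 − 330 → 10691; 60–74 + 210 → 16240; 75–89 − 70 → 5696
Population now: 0–14=3377, 15–29=6076, 30–44=11630, 45–59=10691, 60–74=16240, 75–89=5696
Period 2.
Births: 11630 * 0.316 = 3675
15–29: 3377 * 0.96 = 3242
30–44: 6076 * 0.95 = 5772
45–59: 11630 * 0.942 = 10955
60–74: 10691 * 0.932 = 9964
75–89: 16240 * 0.93 = 15103
Net migration: 0–14 − 320 → 3355; 15–29 − 260 → 2982; 30–44 − 340 → 5432; 45–59 − 330 → 10625; 60–74 + 210 → 10174; 75–89 − 70 → 15033
Population now: 0–14=3355, 15–29=2982, 30–44=5432, 45–59=10625, 60–74=10174, 75–89=15033
Total: 56200 → 47601; change = -8599; percentage change = -15.3%

-15.3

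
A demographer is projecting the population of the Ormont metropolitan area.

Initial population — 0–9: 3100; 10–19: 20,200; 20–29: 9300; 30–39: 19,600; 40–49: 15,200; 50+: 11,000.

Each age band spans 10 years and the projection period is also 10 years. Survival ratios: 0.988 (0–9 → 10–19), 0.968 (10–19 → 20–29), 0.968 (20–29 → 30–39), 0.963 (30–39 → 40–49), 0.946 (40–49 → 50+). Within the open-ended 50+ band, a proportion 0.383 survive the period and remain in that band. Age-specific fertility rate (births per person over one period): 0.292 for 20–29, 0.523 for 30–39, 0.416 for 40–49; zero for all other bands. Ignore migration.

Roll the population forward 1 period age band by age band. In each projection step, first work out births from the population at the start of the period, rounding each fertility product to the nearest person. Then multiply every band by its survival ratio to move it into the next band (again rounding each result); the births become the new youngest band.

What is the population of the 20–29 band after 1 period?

19554

Numbering the groups 1..6 from youngest to oldest:
After projecting period 1:
Births: 9300 × 0.292 = 2716  |  19600 × 0.523 = 10251  |  15200 × 0.416 = 6323 → 19290
Group 2: 3100 × 0.988 = 3063
Group 3: 20200 × 0.968 = 19554
Group 4: 9300 × 0.968 = 9002
Group 5: 19600 × 0.963 = 18875
Group 6: 15200 × 0.946 + 11000 × 0.383 = 14379 + 4213 = 18592
→ [19290, 3063, 19554, 9002, 18875, 18592]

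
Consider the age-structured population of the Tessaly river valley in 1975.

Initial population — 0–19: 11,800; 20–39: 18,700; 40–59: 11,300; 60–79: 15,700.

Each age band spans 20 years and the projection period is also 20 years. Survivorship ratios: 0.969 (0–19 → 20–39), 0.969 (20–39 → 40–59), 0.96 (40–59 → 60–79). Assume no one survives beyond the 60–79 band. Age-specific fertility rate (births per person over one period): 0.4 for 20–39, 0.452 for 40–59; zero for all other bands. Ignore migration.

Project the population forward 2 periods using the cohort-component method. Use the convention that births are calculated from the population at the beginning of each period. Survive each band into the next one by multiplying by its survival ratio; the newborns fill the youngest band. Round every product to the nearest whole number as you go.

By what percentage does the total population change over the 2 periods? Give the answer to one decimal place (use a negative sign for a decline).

-7.1

Period 1.
Births: 18700 * 0.4 = 7480  |  11300 * 0.452 = 5108 ⇒ total 12588
20–39: 11800 * 0.969 = 11434
40–59: 18700 * 0.969 = 18120
60–79: 11300 * 0.96 = 10848
→ [12588, 11434, 18120, 10848]
Period 2.
Births: 11434 * 0.4 = 4574  |  18120 * 0.452 = 8190 ⇒ total 12764
20–39: 12588 * 0.969 = 12198
40–59: 11434 * 0.969 = 11080
60–79: 18120 * 0.96 = 17395
→ [12764, 12198, 11080, 17395]
Total: 57500 → 53437; change = -4063; percentage change = -7.1%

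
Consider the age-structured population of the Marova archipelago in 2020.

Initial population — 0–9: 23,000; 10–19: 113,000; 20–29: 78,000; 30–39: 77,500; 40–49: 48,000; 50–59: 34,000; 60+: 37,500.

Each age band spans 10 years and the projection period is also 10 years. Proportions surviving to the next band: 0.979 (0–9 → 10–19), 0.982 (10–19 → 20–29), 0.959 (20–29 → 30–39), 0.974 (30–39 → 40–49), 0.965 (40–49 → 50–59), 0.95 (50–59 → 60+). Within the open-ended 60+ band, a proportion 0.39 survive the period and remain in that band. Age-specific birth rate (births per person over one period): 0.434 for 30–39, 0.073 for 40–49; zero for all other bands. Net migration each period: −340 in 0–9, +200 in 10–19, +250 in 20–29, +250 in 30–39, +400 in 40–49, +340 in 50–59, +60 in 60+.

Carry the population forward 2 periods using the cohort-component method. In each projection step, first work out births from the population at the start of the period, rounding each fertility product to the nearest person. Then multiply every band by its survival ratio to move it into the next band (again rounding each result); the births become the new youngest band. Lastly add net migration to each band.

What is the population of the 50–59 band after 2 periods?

73569

Period 1.
Births: 77500 × 0.434 = 33635  |  48000 × 0.073 = 3504 ⇒ total 37139
10–19: 23000 × 0.979 = 22517
20–29: 113000 × 0.982 = 110966
30–39: 78000 × 0.959 = 74802
40–49: 77500 × 0.974 = 75485
50–59: 48000 × 0.965 = 46320
60+: 34000 × 0.95 + 37500 × 0.39 = 32300 + 14625 = 46925
Net migration: 0–9 − 340 → 36799; 10–19 + 200 → 22717; 20–29 + 250 → 111216; 30–39 + 250 → 75052; 40–49 + 400 → 75885; 50–59 + 340 → 46660; 60+ + 60 → 46985
Giving 36799 / 22717 / 111216 / 75052 / 75885 / 46660 / 46985.
Period 2.
Births: 75052 × 0.434 = 32573  |  75885 × 0.073 = 5540 ⇒ total 38113
10–19: 36799 × 0.979 = 36026
20–29: 22717 × 0.982 = 22308
30–39: 111216 × 0.959 = 106656
40–49: 75052 × 0.974 = 73101
50–59: 75885 × 0.965 = 73229
60+: 46660 × 0.95 + 46985 × 0.39 = 44327 + 18324 = 62651
Net migration: 0–9 − 340 → 37773; 10–19 + 200 → 36226; 20–29 + 250 → 22558; 30–39 + 250 → 106906; 40–49 + 400 → 73501; 50–59 + 340 → 73569; 60+ + 60 → 62711
Giving 37773 / 36226 / 22558 / 106906 / 73501 / 73569 / 62711.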